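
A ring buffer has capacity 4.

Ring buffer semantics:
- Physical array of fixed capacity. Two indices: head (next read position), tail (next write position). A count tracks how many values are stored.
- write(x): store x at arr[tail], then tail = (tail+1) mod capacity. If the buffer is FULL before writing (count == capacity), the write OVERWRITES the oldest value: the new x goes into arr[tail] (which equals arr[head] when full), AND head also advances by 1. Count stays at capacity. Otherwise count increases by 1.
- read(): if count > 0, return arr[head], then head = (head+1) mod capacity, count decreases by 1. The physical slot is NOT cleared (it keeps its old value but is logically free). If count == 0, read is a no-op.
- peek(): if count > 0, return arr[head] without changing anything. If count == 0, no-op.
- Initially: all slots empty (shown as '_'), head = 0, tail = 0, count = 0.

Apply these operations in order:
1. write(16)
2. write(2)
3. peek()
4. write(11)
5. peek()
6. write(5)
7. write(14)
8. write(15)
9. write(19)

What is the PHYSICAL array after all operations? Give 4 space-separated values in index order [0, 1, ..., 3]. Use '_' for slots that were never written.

After op 1 (write(16)): arr=[16 _ _ _] head=0 tail=1 count=1
After op 2 (write(2)): arr=[16 2 _ _] head=0 tail=2 count=2
After op 3 (peek()): arr=[16 2 _ _] head=0 tail=2 count=2
After op 4 (write(11)): arr=[16 2 11 _] head=0 tail=3 count=3
After op 5 (peek()): arr=[16 2 11 _] head=0 tail=3 count=3
After op 6 (write(5)): arr=[16 2 11 5] head=0 tail=0 count=4
After op 7 (write(14)): arr=[14 2 11 5] head=1 tail=1 count=4
After op 8 (write(15)): arr=[14 15 11 5] head=2 tail=2 count=4
After op 9 (write(19)): arr=[14 15 19 5] head=3 tail=3 count=4

Answer: 14 15 19 5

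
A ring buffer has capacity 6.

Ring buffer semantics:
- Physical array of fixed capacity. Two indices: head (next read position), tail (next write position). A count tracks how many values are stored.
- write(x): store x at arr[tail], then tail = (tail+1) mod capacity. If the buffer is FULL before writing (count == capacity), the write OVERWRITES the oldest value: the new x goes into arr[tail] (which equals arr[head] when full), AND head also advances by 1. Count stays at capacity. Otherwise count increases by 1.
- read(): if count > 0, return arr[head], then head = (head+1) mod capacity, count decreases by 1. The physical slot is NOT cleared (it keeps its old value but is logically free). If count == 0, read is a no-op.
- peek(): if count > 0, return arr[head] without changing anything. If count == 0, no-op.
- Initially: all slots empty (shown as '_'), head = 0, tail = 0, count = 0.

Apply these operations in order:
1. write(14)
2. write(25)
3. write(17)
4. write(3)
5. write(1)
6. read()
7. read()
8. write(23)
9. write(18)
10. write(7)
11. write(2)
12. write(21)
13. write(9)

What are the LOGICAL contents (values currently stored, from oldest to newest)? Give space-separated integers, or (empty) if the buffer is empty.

Answer: 23 18 7 2 21 9

Derivation:
After op 1 (write(14)): arr=[14 _ _ _ _ _] head=0 tail=1 count=1
After op 2 (write(25)): arr=[14 25 _ _ _ _] head=0 tail=2 count=2
After op 3 (write(17)): arr=[14 25 17 _ _ _] head=0 tail=3 count=3
After op 4 (write(3)): arr=[14 25 17 3 _ _] head=0 tail=4 count=4
After op 5 (write(1)): arr=[14 25 17 3 1 _] head=0 tail=5 count=5
After op 6 (read()): arr=[14 25 17 3 1 _] head=1 tail=5 count=4
After op 7 (read()): arr=[14 25 17 3 1 _] head=2 tail=5 count=3
After op 8 (write(23)): arr=[14 25 17 3 1 23] head=2 tail=0 count=4
After op 9 (write(18)): arr=[18 25 17 3 1 23] head=2 tail=1 count=5
After op 10 (write(7)): arr=[18 7 17 3 1 23] head=2 tail=2 count=6
After op 11 (write(2)): arr=[18 7 2 3 1 23] head=3 tail=3 count=6
After op 12 (write(21)): arr=[18 7 2 21 1 23] head=4 tail=4 count=6
After op 13 (write(9)): arr=[18 7 2 21 9 23] head=5 tail=5 count=6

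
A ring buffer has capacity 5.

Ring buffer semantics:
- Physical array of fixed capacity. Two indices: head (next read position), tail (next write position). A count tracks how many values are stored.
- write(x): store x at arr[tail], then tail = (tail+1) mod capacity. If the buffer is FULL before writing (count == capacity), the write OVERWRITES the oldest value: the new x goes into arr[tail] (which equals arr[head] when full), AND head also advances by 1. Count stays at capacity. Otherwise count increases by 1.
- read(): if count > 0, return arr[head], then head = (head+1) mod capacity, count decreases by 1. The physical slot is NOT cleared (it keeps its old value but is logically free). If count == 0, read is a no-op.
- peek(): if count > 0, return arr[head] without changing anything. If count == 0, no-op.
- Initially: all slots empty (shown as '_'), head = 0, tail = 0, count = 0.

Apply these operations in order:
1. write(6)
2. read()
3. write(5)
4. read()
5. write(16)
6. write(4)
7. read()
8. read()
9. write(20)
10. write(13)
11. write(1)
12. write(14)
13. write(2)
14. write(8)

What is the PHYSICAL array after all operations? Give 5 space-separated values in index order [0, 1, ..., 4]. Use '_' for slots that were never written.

Answer: 13 1 14 2 8

Derivation:
After op 1 (write(6)): arr=[6 _ _ _ _] head=0 tail=1 count=1
After op 2 (read()): arr=[6 _ _ _ _] head=1 tail=1 count=0
After op 3 (write(5)): arr=[6 5 _ _ _] head=1 tail=2 count=1
After op 4 (read()): arr=[6 5 _ _ _] head=2 tail=2 count=0
After op 5 (write(16)): arr=[6 5 16 _ _] head=2 tail=3 count=1
After op 6 (write(4)): arr=[6 5 16 4 _] head=2 tail=4 count=2
After op 7 (read()): arr=[6 5 16 4 _] head=3 tail=4 count=1
After op 8 (read()): arr=[6 5 16 4 _] head=4 tail=4 count=0
After op 9 (write(20)): arr=[6 5 16 4 20] head=4 tail=0 count=1
After op 10 (write(13)): arr=[13 5 16 4 20] head=4 tail=1 count=2
After op 11 (write(1)): arr=[13 1 16 4 20] head=4 tail=2 count=3
After op 12 (write(14)): arr=[13 1 14 4 20] head=4 tail=3 count=4
After op 13 (write(2)): arr=[13 1 14 2 20] head=4 tail=4 count=5
After op 14 (write(8)): arr=[13 1 14 2 8] head=0 tail=0 count=5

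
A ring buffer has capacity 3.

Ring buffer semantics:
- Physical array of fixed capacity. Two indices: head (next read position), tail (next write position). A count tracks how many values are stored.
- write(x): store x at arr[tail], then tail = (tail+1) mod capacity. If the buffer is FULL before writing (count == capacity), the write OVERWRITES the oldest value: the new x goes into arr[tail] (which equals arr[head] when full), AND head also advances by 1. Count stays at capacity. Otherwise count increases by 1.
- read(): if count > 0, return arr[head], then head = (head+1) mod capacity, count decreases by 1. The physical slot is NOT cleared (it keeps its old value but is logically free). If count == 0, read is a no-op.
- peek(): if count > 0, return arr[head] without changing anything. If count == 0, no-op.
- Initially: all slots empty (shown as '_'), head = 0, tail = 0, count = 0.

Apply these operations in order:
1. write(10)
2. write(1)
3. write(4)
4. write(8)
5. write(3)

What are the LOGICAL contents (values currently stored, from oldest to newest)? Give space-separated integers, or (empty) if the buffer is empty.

After op 1 (write(10)): arr=[10 _ _] head=0 tail=1 count=1
After op 2 (write(1)): arr=[10 1 _] head=0 tail=2 count=2
After op 3 (write(4)): arr=[10 1 4] head=0 tail=0 count=3
After op 4 (write(8)): arr=[8 1 4] head=1 tail=1 count=3
After op 5 (write(3)): arr=[8 3 4] head=2 tail=2 count=3

Answer: 4 8 3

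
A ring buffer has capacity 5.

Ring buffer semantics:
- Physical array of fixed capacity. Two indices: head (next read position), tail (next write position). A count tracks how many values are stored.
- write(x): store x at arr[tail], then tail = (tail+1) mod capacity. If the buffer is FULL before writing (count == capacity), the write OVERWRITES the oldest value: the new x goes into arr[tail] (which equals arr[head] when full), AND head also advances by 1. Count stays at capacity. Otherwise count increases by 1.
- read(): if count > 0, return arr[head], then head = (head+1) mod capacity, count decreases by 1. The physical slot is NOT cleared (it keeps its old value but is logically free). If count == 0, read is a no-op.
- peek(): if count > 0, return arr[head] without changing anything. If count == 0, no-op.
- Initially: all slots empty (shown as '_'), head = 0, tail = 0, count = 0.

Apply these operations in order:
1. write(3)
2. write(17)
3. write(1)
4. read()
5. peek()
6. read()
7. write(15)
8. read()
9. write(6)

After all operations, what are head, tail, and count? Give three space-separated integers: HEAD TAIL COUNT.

Answer: 3 0 2

Derivation:
After op 1 (write(3)): arr=[3 _ _ _ _] head=0 tail=1 count=1
After op 2 (write(17)): arr=[3 17 _ _ _] head=0 tail=2 count=2
After op 3 (write(1)): arr=[3 17 1 _ _] head=0 tail=3 count=3
After op 4 (read()): arr=[3 17 1 _ _] head=1 tail=3 count=2
After op 5 (peek()): arr=[3 17 1 _ _] head=1 tail=3 count=2
After op 6 (read()): arr=[3 17 1 _ _] head=2 tail=3 count=1
After op 7 (write(15)): arr=[3 17 1 15 _] head=2 tail=4 count=2
After op 8 (read()): arr=[3 17 1 15 _] head=3 tail=4 count=1
After op 9 (write(6)): arr=[3 17 1 15 6] head=3 tail=0 count=2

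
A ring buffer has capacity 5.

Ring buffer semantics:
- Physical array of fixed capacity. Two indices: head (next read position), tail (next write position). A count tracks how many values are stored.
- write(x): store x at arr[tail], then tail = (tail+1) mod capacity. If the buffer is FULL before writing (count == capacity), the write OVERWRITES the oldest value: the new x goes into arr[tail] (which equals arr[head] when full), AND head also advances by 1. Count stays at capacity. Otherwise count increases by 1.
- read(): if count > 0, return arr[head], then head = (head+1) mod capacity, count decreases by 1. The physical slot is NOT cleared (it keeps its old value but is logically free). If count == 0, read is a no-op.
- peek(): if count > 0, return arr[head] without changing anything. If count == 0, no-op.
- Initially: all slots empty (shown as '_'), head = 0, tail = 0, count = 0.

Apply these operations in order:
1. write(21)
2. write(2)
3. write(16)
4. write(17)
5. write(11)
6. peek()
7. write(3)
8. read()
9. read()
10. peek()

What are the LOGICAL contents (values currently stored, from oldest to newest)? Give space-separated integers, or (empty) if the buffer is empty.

Answer: 17 11 3

Derivation:
After op 1 (write(21)): arr=[21 _ _ _ _] head=0 tail=1 count=1
After op 2 (write(2)): arr=[21 2 _ _ _] head=0 tail=2 count=2
After op 3 (write(16)): arr=[21 2 16 _ _] head=0 tail=3 count=3
After op 4 (write(17)): arr=[21 2 16 17 _] head=0 tail=4 count=4
After op 5 (write(11)): arr=[21 2 16 17 11] head=0 tail=0 count=5
After op 6 (peek()): arr=[21 2 16 17 11] head=0 tail=0 count=5
After op 7 (write(3)): arr=[3 2 16 17 11] head=1 tail=1 count=5
After op 8 (read()): arr=[3 2 16 17 11] head=2 tail=1 count=4
After op 9 (read()): arr=[3 2 16 17 11] head=3 tail=1 count=3
After op 10 (peek()): arr=[3 2 16 17 11] head=3 tail=1 count=3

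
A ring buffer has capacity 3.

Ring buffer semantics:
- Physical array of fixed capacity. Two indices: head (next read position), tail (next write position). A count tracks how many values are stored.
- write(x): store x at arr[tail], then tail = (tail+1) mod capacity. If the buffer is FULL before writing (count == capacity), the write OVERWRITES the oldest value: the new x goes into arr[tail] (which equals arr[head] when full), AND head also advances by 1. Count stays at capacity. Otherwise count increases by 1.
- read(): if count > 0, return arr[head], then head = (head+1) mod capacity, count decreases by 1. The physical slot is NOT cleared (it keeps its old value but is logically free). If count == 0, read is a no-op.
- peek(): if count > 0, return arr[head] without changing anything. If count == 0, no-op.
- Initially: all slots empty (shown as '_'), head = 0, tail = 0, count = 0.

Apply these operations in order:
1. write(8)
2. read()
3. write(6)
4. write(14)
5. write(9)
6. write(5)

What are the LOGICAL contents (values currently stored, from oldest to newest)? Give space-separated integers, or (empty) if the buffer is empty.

After op 1 (write(8)): arr=[8 _ _] head=0 tail=1 count=1
After op 2 (read()): arr=[8 _ _] head=1 tail=1 count=0
After op 3 (write(6)): arr=[8 6 _] head=1 tail=2 count=1
After op 4 (write(14)): arr=[8 6 14] head=1 tail=0 count=2
After op 5 (write(9)): arr=[9 6 14] head=1 tail=1 count=3
After op 6 (write(5)): arr=[9 5 14] head=2 tail=2 count=3

Answer: 14 9 5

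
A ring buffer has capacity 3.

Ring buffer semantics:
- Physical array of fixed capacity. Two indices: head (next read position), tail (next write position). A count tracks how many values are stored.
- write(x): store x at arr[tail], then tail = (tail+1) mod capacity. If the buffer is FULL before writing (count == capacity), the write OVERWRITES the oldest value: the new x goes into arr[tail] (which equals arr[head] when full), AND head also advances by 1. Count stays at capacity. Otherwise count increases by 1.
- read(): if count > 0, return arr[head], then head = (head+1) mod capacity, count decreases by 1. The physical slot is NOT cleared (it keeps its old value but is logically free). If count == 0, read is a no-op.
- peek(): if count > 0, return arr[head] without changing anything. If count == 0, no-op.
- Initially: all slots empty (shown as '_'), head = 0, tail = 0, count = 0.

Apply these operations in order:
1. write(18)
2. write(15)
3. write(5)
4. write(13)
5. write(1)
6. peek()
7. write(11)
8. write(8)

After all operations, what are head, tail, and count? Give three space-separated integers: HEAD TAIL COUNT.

After op 1 (write(18)): arr=[18 _ _] head=0 tail=1 count=1
After op 2 (write(15)): arr=[18 15 _] head=0 tail=2 count=2
After op 3 (write(5)): arr=[18 15 5] head=0 tail=0 count=3
After op 4 (write(13)): arr=[13 15 5] head=1 tail=1 count=3
After op 5 (write(1)): arr=[13 1 5] head=2 tail=2 count=3
After op 6 (peek()): arr=[13 1 5] head=2 tail=2 count=3
After op 7 (write(11)): arr=[13 1 11] head=0 tail=0 count=3
After op 8 (write(8)): arr=[8 1 11] head=1 tail=1 count=3

Answer: 1 1 3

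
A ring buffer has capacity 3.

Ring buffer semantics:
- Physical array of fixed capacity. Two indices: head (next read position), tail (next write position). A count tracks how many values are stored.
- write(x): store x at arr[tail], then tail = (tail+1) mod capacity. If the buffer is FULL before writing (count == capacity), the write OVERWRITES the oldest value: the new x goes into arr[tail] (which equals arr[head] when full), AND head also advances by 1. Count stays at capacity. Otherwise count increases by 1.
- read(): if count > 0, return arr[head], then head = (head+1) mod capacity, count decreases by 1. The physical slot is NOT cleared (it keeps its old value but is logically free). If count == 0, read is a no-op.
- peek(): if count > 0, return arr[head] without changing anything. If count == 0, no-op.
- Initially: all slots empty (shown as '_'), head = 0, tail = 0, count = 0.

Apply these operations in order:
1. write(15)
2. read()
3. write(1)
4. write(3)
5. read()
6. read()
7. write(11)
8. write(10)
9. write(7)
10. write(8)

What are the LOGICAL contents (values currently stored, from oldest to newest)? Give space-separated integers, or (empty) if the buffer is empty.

After op 1 (write(15)): arr=[15 _ _] head=0 tail=1 count=1
After op 2 (read()): arr=[15 _ _] head=1 tail=1 count=0
After op 3 (write(1)): arr=[15 1 _] head=1 tail=2 count=1
After op 4 (write(3)): arr=[15 1 3] head=1 tail=0 count=2
After op 5 (read()): arr=[15 1 3] head=2 tail=0 count=1
After op 6 (read()): arr=[15 1 3] head=0 tail=0 count=0
After op 7 (write(11)): arr=[11 1 3] head=0 tail=1 count=1
After op 8 (write(10)): arr=[11 10 3] head=0 tail=2 count=2
After op 9 (write(7)): arr=[11 10 7] head=0 tail=0 count=3
After op 10 (write(8)): arr=[8 10 7] head=1 tail=1 count=3

Answer: 10 7 8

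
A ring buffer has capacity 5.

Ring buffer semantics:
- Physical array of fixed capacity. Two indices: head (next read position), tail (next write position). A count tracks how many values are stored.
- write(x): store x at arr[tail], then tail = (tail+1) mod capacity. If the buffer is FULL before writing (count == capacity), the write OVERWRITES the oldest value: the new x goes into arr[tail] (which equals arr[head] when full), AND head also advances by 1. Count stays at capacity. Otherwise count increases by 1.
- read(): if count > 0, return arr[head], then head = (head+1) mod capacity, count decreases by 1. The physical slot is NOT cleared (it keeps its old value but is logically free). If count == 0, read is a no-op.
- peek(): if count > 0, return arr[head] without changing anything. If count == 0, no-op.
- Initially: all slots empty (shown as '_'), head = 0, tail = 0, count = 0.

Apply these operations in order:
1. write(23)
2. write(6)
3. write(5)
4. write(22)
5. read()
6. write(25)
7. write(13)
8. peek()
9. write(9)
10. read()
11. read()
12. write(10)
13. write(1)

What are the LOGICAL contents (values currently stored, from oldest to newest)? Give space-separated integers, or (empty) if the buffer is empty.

Answer: 25 13 9 10 1

Derivation:
After op 1 (write(23)): arr=[23 _ _ _ _] head=0 tail=1 count=1
After op 2 (write(6)): arr=[23 6 _ _ _] head=0 tail=2 count=2
After op 3 (write(5)): arr=[23 6 5 _ _] head=0 tail=3 count=3
After op 4 (write(22)): arr=[23 6 5 22 _] head=0 tail=4 count=4
After op 5 (read()): arr=[23 6 5 22 _] head=1 tail=4 count=3
After op 6 (write(25)): arr=[23 6 5 22 25] head=1 tail=0 count=4
After op 7 (write(13)): arr=[13 6 5 22 25] head=1 tail=1 count=5
After op 8 (peek()): arr=[13 6 5 22 25] head=1 tail=1 count=5
After op 9 (write(9)): arr=[13 9 5 22 25] head=2 tail=2 count=5
After op 10 (read()): arr=[13 9 5 22 25] head=3 tail=2 count=4
After op 11 (read()): arr=[13 9 5 22 25] head=4 tail=2 count=3
After op 12 (write(10)): arr=[13 9 10 22 25] head=4 tail=3 count=4
After op 13 (write(1)): arr=[13 9 10 1 25] head=4 tail=4 count=5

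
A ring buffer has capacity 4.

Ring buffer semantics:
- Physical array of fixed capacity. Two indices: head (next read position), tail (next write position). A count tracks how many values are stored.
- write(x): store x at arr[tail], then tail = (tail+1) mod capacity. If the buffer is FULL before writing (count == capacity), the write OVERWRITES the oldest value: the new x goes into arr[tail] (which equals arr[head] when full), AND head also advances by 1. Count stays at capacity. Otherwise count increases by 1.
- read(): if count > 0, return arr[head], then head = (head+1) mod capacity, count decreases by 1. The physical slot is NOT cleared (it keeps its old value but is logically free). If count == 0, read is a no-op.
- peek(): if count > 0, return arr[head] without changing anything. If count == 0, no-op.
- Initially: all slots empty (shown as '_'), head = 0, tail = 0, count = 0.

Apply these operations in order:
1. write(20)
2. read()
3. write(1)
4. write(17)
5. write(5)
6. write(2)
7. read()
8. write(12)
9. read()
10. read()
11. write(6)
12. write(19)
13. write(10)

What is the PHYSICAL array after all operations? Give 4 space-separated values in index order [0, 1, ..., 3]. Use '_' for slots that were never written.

After op 1 (write(20)): arr=[20 _ _ _] head=0 tail=1 count=1
After op 2 (read()): arr=[20 _ _ _] head=1 tail=1 count=0
After op 3 (write(1)): arr=[20 1 _ _] head=1 tail=2 count=1
After op 4 (write(17)): arr=[20 1 17 _] head=1 tail=3 count=2
After op 5 (write(5)): arr=[20 1 17 5] head=1 tail=0 count=3
After op 6 (write(2)): arr=[2 1 17 5] head=1 tail=1 count=4
After op 7 (read()): arr=[2 1 17 5] head=2 tail=1 count=3
After op 8 (write(12)): arr=[2 12 17 5] head=2 tail=2 count=4
After op 9 (read()): arr=[2 12 17 5] head=3 tail=2 count=3
After op 10 (read()): arr=[2 12 17 5] head=0 tail=2 count=2
After op 11 (write(6)): arr=[2 12 6 5] head=0 tail=3 count=3
After op 12 (write(19)): arr=[2 12 6 19] head=0 tail=0 count=4
After op 13 (write(10)): arr=[10 12 6 19] head=1 tail=1 count=4

Answer: 10 12 6 19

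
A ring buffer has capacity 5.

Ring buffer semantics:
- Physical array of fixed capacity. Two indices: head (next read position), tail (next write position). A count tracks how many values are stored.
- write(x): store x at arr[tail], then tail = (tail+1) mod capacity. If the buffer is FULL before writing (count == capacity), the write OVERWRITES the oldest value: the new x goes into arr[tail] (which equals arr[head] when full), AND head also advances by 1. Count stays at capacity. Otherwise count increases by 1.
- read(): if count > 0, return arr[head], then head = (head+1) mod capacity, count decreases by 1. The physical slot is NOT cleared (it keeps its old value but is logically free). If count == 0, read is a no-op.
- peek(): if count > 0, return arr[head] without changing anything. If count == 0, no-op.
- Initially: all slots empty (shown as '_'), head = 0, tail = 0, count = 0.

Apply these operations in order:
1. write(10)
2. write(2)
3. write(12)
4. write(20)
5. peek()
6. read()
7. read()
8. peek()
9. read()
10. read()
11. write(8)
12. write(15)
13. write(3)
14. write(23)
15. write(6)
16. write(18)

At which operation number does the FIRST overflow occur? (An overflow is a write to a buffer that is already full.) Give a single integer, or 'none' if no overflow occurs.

After op 1 (write(10)): arr=[10 _ _ _ _] head=0 tail=1 count=1
After op 2 (write(2)): arr=[10 2 _ _ _] head=0 tail=2 count=2
After op 3 (write(12)): arr=[10 2 12 _ _] head=0 tail=3 count=3
After op 4 (write(20)): arr=[10 2 12 20 _] head=0 tail=4 count=4
After op 5 (peek()): arr=[10 2 12 20 _] head=0 tail=4 count=4
After op 6 (read()): arr=[10 2 12 20 _] head=1 tail=4 count=3
After op 7 (read()): arr=[10 2 12 20 _] head=2 tail=4 count=2
After op 8 (peek()): arr=[10 2 12 20 _] head=2 tail=4 count=2
After op 9 (read()): arr=[10 2 12 20 _] head=3 tail=4 count=1
After op 10 (read()): arr=[10 2 12 20 _] head=4 tail=4 count=0
After op 11 (write(8)): arr=[10 2 12 20 8] head=4 tail=0 count=1
After op 12 (write(15)): arr=[15 2 12 20 8] head=4 tail=1 count=2
After op 13 (write(3)): arr=[15 3 12 20 8] head=4 tail=2 count=3
After op 14 (write(23)): arr=[15 3 23 20 8] head=4 tail=3 count=4
After op 15 (write(6)): arr=[15 3 23 6 8] head=4 tail=4 count=5
After op 16 (write(18)): arr=[15 3 23 6 18] head=0 tail=0 count=5

Answer: 16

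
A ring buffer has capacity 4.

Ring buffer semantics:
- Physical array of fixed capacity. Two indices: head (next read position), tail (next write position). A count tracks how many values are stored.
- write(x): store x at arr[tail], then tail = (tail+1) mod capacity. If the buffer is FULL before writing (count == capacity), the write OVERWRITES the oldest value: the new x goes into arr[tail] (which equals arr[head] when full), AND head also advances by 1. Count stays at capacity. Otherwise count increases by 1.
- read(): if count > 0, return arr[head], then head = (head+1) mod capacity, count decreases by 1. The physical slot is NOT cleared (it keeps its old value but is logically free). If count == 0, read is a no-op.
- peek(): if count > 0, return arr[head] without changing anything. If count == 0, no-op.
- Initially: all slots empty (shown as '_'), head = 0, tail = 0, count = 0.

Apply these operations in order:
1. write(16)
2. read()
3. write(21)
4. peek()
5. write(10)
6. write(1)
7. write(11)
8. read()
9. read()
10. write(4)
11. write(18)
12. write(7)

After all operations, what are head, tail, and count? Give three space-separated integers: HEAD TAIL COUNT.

Answer: 0 0 4

Derivation:
After op 1 (write(16)): arr=[16 _ _ _] head=0 tail=1 count=1
After op 2 (read()): arr=[16 _ _ _] head=1 tail=1 count=0
After op 3 (write(21)): arr=[16 21 _ _] head=1 tail=2 count=1
After op 4 (peek()): arr=[16 21 _ _] head=1 tail=2 count=1
After op 5 (write(10)): arr=[16 21 10 _] head=1 tail=3 count=2
After op 6 (write(1)): arr=[16 21 10 1] head=1 tail=0 count=3
After op 7 (write(11)): arr=[11 21 10 1] head=1 tail=1 count=4
After op 8 (read()): arr=[11 21 10 1] head=2 tail=1 count=3
After op 9 (read()): arr=[11 21 10 1] head=3 tail=1 count=2
After op 10 (write(4)): arr=[11 4 10 1] head=3 tail=2 count=3
After op 11 (write(18)): arr=[11 4 18 1] head=3 tail=3 count=4
After op 12 (write(7)): arr=[11 4 18 7] head=0 tail=0 count=4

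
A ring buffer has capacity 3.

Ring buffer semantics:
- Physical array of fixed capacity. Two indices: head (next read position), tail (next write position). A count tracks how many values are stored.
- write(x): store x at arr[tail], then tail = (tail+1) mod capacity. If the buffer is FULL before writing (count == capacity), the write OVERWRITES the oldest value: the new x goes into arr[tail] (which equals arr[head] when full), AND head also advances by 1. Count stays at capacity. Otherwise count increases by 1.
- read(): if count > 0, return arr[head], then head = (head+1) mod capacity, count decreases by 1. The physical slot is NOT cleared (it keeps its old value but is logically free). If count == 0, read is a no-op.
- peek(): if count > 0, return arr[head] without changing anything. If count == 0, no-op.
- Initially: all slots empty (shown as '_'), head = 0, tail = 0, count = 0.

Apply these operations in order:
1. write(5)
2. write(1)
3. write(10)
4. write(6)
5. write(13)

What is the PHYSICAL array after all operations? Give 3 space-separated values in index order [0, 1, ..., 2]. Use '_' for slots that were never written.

Answer: 6 13 10

Derivation:
After op 1 (write(5)): arr=[5 _ _] head=0 tail=1 count=1
After op 2 (write(1)): arr=[5 1 _] head=0 tail=2 count=2
After op 3 (write(10)): arr=[5 1 10] head=0 tail=0 count=3
After op 4 (write(6)): arr=[6 1 10] head=1 tail=1 count=3
After op 5 (write(13)): arr=[6 13 10] head=2 tail=2 count=3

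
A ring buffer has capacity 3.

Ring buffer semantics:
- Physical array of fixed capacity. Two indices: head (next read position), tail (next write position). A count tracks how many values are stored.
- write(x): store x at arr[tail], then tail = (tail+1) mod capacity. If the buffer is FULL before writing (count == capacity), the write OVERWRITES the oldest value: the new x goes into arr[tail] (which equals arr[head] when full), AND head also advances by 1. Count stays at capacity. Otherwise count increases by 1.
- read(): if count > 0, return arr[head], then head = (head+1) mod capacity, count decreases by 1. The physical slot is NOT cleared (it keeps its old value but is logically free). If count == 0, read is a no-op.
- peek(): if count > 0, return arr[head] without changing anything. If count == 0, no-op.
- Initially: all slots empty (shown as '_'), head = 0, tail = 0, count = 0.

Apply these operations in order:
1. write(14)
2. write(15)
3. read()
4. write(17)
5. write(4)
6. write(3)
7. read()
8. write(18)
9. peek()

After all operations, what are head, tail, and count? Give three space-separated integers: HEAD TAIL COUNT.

Answer: 0 0 3

Derivation:
After op 1 (write(14)): arr=[14 _ _] head=0 tail=1 count=1
After op 2 (write(15)): arr=[14 15 _] head=0 tail=2 count=2
After op 3 (read()): arr=[14 15 _] head=1 tail=2 count=1
After op 4 (write(17)): arr=[14 15 17] head=1 tail=0 count=2
After op 5 (write(4)): arr=[4 15 17] head=1 tail=1 count=3
After op 6 (write(3)): arr=[4 3 17] head=2 tail=2 count=3
After op 7 (read()): arr=[4 3 17] head=0 tail=2 count=2
After op 8 (write(18)): arr=[4 3 18] head=0 tail=0 count=3
After op 9 (peek()): arr=[4 3 18] head=0 tail=0 count=3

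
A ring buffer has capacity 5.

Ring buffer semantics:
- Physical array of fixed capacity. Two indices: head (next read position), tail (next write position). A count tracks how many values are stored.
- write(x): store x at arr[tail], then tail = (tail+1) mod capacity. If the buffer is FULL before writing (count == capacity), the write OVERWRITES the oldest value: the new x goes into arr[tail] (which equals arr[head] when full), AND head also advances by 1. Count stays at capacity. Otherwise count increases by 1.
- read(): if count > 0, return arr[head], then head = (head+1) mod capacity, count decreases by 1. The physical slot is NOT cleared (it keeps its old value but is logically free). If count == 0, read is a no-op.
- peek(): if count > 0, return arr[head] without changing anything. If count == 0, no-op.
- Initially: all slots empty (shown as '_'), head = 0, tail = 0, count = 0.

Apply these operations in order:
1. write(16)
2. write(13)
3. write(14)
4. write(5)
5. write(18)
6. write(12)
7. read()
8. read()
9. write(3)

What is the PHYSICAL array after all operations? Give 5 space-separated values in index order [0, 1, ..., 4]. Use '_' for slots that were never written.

After op 1 (write(16)): arr=[16 _ _ _ _] head=0 tail=1 count=1
After op 2 (write(13)): arr=[16 13 _ _ _] head=0 tail=2 count=2
After op 3 (write(14)): arr=[16 13 14 _ _] head=0 tail=3 count=3
After op 4 (write(5)): arr=[16 13 14 5 _] head=0 tail=4 count=4
After op 5 (write(18)): arr=[16 13 14 5 18] head=0 tail=0 count=5
After op 6 (write(12)): arr=[12 13 14 5 18] head=1 tail=1 count=5
After op 7 (read()): arr=[12 13 14 5 18] head=2 tail=1 count=4
After op 8 (read()): arr=[12 13 14 5 18] head=3 tail=1 count=3
After op 9 (write(3)): arr=[12 3 14 5 18] head=3 tail=2 count=4

Answer: 12 3 14 5 18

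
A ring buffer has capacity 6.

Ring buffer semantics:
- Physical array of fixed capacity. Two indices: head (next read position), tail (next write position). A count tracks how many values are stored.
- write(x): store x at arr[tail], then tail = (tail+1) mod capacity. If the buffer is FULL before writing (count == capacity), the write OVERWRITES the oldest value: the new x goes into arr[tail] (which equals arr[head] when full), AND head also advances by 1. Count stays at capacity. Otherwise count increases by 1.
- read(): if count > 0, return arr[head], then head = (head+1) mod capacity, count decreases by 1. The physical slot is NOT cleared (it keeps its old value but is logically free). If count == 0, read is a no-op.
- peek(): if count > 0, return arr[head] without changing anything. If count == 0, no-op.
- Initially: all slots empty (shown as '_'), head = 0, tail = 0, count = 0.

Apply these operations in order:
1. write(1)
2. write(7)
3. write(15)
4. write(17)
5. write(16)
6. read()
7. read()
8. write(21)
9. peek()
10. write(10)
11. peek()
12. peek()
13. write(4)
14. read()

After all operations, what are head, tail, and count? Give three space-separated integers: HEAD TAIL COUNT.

Answer: 3 2 5

Derivation:
After op 1 (write(1)): arr=[1 _ _ _ _ _] head=0 tail=1 count=1
After op 2 (write(7)): arr=[1 7 _ _ _ _] head=0 tail=2 count=2
After op 3 (write(15)): arr=[1 7 15 _ _ _] head=0 tail=3 count=3
After op 4 (write(17)): arr=[1 7 15 17 _ _] head=0 tail=4 count=4
After op 5 (write(16)): arr=[1 7 15 17 16 _] head=0 tail=5 count=5
After op 6 (read()): arr=[1 7 15 17 16 _] head=1 tail=5 count=4
After op 7 (read()): arr=[1 7 15 17 16 _] head=2 tail=5 count=3
After op 8 (write(21)): arr=[1 7 15 17 16 21] head=2 tail=0 count=4
After op 9 (peek()): arr=[1 7 15 17 16 21] head=2 tail=0 count=4
After op 10 (write(10)): arr=[10 7 15 17 16 21] head=2 tail=1 count=5
After op 11 (peek()): arr=[10 7 15 17 16 21] head=2 tail=1 count=5
After op 12 (peek()): arr=[10 7 15 17 16 21] head=2 tail=1 count=5
After op 13 (write(4)): arr=[10 4 15 17 16 21] head=2 tail=2 count=6
After op 14 (read()): arr=[10 4 15 17 16 21] head=3 tail=2 count=5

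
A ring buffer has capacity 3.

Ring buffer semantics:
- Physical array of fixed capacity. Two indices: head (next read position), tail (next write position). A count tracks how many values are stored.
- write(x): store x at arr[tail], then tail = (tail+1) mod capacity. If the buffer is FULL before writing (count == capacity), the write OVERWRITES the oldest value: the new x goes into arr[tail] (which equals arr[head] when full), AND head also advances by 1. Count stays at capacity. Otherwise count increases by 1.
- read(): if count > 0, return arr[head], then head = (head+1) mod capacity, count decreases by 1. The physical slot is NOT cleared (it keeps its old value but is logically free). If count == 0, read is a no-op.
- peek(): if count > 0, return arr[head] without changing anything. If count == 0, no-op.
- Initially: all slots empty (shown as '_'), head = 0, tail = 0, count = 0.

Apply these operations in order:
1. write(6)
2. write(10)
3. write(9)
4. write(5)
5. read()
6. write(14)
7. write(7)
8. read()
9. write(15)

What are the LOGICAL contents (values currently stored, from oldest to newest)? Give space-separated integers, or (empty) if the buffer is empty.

Answer: 14 7 15

Derivation:
After op 1 (write(6)): arr=[6 _ _] head=0 tail=1 count=1
After op 2 (write(10)): arr=[6 10 _] head=0 tail=2 count=2
After op 3 (write(9)): arr=[6 10 9] head=0 tail=0 count=3
After op 4 (write(5)): arr=[5 10 9] head=1 tail=1 count=3
After op 5 (read()): arr=[5 10 9] head=2 tail=1 count=2
After op 6 (write(14)): arr=[5 14 9] head=2 tail=2 count=3
After op 7 (write(7)): arr=[5 14 7] head=0 tail=0 count=3
After op 8 (read()): arr=[5 14 7] head=1 tail=0 count=2
After op 9 (write(15)): arr=[15 14 7] head=1 tail=1 count=3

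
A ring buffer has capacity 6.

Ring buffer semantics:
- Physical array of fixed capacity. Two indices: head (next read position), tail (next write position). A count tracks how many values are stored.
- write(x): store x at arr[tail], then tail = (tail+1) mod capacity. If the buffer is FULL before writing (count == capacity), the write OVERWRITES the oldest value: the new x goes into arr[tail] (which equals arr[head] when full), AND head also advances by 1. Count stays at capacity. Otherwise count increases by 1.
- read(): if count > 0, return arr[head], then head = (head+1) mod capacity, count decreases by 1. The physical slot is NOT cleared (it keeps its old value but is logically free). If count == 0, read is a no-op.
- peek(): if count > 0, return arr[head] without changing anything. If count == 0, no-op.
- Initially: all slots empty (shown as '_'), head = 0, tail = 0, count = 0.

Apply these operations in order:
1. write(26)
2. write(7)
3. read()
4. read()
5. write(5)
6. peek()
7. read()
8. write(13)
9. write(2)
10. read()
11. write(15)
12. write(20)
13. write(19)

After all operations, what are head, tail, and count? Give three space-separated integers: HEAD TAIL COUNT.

After op 1 (write(26)): arr=[26 _ _ _ _ _] head=0 tail=1 count=1
After op 2 (write(7)): arr=[26 7 _ _ _ _] head=0 tail=2 count=2
After op 3 (read()): arr=[26 7 _ _ _ _] head=1 tail=2 count=1
After op 4 (read()): arr=[26 7 _ _ _ _] head=2 tail=2 count=0
After op 5 (write(5)): arr=[26 7 5 _ _ _] head=2 tail=3 count=1
After op 6 (peek()): arr=[26 7 5 _ _ _] head=2 tail=3 count=1
After op 7 (read()): arr=[26 7 5 _ _ _] head=3 tail=3 count=0
After op 8 (write(13)): arr=[26 7 5 13 _ _] head=3 tail=4 count=1
After op 9 (write(2)): arr=[26 7 5 13 2 _] head=3 tail=5 count=2
After op 10 (read()): arr=[26 7 5 13 2 _] head=4 tail=5 count=1
After op 11 (write(15)): arr=[26 7 5 13 2 15] head=4 tail=0 count=2
After op 12 (write(20)): arr=[20 7 5 13 2 15] head=4 tail=1 count=3
After op 13 (write(19)): arr=[20 19 5 13 2 15] head=4 tail=2 count=4

Answer: 4 2 4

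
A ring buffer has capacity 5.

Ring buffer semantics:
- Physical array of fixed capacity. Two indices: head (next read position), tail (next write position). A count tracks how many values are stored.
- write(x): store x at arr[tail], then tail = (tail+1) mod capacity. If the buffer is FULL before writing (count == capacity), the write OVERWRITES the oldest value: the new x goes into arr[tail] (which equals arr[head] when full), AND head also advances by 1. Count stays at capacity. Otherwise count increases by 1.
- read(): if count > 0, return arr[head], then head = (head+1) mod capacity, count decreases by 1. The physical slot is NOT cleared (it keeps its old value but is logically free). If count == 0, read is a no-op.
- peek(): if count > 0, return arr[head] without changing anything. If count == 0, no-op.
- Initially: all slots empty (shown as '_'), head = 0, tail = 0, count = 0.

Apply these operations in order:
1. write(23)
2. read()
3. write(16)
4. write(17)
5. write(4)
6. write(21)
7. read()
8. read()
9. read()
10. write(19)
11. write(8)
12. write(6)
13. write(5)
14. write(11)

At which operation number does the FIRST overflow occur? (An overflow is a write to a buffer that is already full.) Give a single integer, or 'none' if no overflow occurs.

After op 1 (write(23)): arr=[23 _ _ _ _] head=0 tail=1 count=1
After op 2 (read()): arr=[23 _ _ _ _] head=1 tail=1 count=0
After op 3 (write(16)): arr=[23 16 _ _ _] head=1 tail=2 count=1
After op 4 (write(17)): arr=[23 16 17 _ _] head=1 tail=3 count=2
After op 5 (write(4)): arr=[23 16 17 4 _] head=1 tail=4 count=3
After op 6 (write(21)): arr=[23 16 17 4 21] head=1 tail=0 count=4
After op 7 (read()): arr=[23 16 17 4 21] head=2 tail=0 count=3
After op 8 (read()): arr=[23 16 17 4 21] head=3 tail=0 count=2
After op 9 (read()): arr=[23 16 17 4 21] head=4 tail=0 count=1
After op 10 (write(19)): arr=[19 16 17 4 21] head=4 tail=1 count=2
After op 11 (write(8)): arr=[19 8 17 4 21] head=4 tail=2 count=3
After op 12 (write(6)): arr=[19 8 6 4 21] head=4 tail=3 count=4
After op 13 (write(5)): arr=[19 8 6 5 21] head=4 tail=4 count=5
After op 14 (write(11)): arr=[19 8 6 5 11] head=0 tail=0 count=5

Answer: 14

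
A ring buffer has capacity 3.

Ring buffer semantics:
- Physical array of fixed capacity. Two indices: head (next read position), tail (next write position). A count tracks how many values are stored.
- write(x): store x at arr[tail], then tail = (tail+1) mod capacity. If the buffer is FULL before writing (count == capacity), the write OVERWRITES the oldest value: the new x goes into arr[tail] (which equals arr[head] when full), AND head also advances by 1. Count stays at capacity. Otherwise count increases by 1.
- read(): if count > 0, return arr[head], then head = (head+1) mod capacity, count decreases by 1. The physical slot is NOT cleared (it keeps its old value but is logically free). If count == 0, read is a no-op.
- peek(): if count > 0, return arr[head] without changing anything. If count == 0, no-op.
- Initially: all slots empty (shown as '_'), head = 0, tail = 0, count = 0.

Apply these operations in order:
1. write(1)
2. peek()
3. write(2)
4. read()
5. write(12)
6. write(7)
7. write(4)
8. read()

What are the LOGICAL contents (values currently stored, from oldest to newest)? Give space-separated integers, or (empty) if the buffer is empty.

After op 1 (write(1)): arr=[1 _ _] head=0 tail=1 count=1
After op 2 (peek()): arr=[1 _ _] head=0 tail=1 count=1
After op 3 (write(2)): arr=[1 2 _] head=0 tail=2 count=2
After op 4 (read()): arr=[1 2 _] head=1 tail=2 count=1
After op 5 (write(12)): arr=[1 2 12] head=1 tail=0 count=2
After op 6 (write(7)): arr=[7 2 12] head=1 tail=1 count=3
After op 7 (write(4)): arr=[7 4 12] head=2 tail=2 count=3
After op 8 (read()): arr=[7 4 12] head=0 tail=2 count=2

Answer: 7 4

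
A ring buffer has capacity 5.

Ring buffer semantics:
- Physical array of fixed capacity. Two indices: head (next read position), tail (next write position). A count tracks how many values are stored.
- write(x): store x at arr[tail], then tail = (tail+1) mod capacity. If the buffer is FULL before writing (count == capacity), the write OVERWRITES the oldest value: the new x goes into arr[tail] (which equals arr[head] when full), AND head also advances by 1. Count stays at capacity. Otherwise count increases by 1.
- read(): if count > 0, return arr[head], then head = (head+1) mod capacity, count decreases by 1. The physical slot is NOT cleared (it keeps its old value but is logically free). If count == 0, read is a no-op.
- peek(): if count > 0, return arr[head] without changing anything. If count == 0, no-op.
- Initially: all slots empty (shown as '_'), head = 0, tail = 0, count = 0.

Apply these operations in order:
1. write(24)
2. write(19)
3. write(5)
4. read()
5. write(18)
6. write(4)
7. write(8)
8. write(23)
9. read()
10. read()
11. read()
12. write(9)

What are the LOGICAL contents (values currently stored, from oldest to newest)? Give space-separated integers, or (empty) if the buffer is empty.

Answer: 8 23 9

Derivation:
After op 1 (write(24)): arr=[24 _ _ _ _] head=0 tail=1 count=1
After op 2 (write(19)): arr=[24 19 _ _ _] head=0 tail=2 count=2
After op 3 (write(5)): arr=[24 19 5 _ _] head=0 tail=3 count=3
After op 4 (read()): arr=[24 19 5 _ _] head=1 tail=3 count=2
After op 5 (write(18)): arr=[24 19 5 18 _] head=1 tail=4 count=3
After op 6 (write(4)): arr=[24 19 5 18 4] head=1 tail=0 count=4
After op 7 (write(8)): arr=[8 19 5 18 4] head=1 tail=1 count=5
After op 8 (write(23)): arr=[8 23 5 18 4] head=2 tail=2 count=5
After op 9 (read()): arr=[8 23 5 18 4] head=3 tail=2 count=4
After op 10 (read()): arr=[8 23 5 18 4] head=4 tail=2 count=3
After op 11 (read()): arr=[8 23 5 18 4] head=0 tail=2 count=2
After op 12 (write(9)): arr=[8 23 9 18 4] head=0 tail=3 count=3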